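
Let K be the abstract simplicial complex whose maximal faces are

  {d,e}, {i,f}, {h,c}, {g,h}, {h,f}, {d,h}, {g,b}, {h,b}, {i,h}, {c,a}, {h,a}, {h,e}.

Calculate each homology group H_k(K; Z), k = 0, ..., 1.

Take the total order a < b < c < d < e < f < g < h < i on the vertex set. Then K (dimension 1) consists of the simplices:

  0-simplices (9): a, b, c, d, e, f, g, h, i
  1-simplices (12): ac, ah, bg, bh, ch, de, dh, eh, fh, fi, gh, hi

so the chain groups are C_0 ≅ Z^9, C_1 ≅ Z^12.

The boundary map ∂_1: C_1 → C_0 sends each edge [p,q] (with p < q) to q − p. For instance
  ∂fi = i − f.
The 9×12 boundary matrix has rank 8 and Smith normal form diag(1,1,1,1,1,1,1,1).

Now H_k = ker ∂_k / im ∂_{k+1}, so:

  H_0: rank C_0 − rank ∂_1 = 9 − 8 = 1, and the invariant factors of ∂_1 are all 1, so H_0 = Z.
  H_1: rank ker ∂_1 − rank ∂_2 = (12 − 8) − 0 = 4, and there is no ∂_2, so H_1 = Z^4.

As a check, the Euler characteristic is 9 − 12 = -3, which agrees with 1 − 4 = -3.

H_0 ≅ Z,  H_1 ≅ Z^4.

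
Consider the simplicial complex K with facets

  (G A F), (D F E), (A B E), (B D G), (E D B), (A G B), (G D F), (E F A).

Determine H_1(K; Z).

H_1 = 0.

We work with the vertex ordering A < B < D < E < F < G. The simplices of K, each written with vertices in increasing order, are:

  0-simplices (6): A, B, D, E, F, G
  1-simplices (12): AB, AE, AF, AG, BD, BE, BG, DE, DF, DG, EF, FG
  2-simplices (8): ABE, ABG, AEF, AFG, BDE, BDG, DEF, DFG

so the chain groups are C_0 ≅ Z^6, C_1 ≅ Z^12, C_2 ≅ Z^8.

∂_1: C_1 → C_0 sends each edge [p,q] (with p < q) to q − p.
As a 6×12 matrix over Z this has rank 5, with invariant factors (1,1,1,1,1).

∂_2: C_2 → C_1 acts by ∂[p,q,r] = [q,r] − [p,r] + [p,q]. For instance
  ∂DFG = FG − DG + DF,
  ∂AEF = EF − AF + AE.
This gives a 12×8 integer matrix of rank 7; reducing to Smith normal form yields diagonal entries (1,1,1,1,1,1,1).

From H_k ≅ ker(∂_k) / im(∂_{k+1}) we obtain:

  H_1: rank ker ∂_1 − rank ∂_2 = (12 − 5) − 7 = 0, and the invariant factors of ∂_2 are all 1, so H_1 ≅ 0.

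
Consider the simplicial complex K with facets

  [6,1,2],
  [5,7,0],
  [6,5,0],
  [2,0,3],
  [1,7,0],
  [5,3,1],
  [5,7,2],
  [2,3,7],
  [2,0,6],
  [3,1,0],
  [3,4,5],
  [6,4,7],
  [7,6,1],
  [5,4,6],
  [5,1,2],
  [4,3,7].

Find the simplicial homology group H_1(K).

Order the vertices as 0 < 1 < 2 < 3 < 4 < 5 < 6 < 7. Listing each simplex with vertices in this order, K has dimension 2 with simplices:

  0-simplices (8): [0], [1], [2], [3], [4], [5], [6], [7]
  1-simplices (24): (24 of them)
  2-simplices (16): [0,1,3], [0,1,7], [0,2,3], [0,2,6], [0,5,6], [0,5,7], [1,2,5], [1,2,6], [1,3,5], [1,6,7], [2,3,7], [2,5,7], [3,4,5], [3,4,7], [4,5,6], [4,6,7]

giving chain groups C_0 ≅ Z^8, C_1 ≅ Z^24, C_2 ≅ Z^16.

∂_1: C_1 → C_0 maps an edge to its endpoints' difference, ∂[p,q] = q − p. For instance
  ∂[4,6] = [6] − [4].
The 8×24 boundary matrix has rank 7 and Smith normal form diag(1,1,1,1,1,1,1).

Boundary ∂_2: C_2 → C_1 sends each 2-simplex [p,q,r] to [q,r] − [p,r] + [p,q]. For instance
  ∂[0,5,7] = [5,7] − [0,7] + [0,5],
  ∂[0,1,3] = [1,3] − [0,3] + [0,1].
The resulting 24×16 matrix has rank 15, and its Smith normal form has invariant factors (1,1,1,1,1,1,1,1,1,1,1,1,1,1,1).

Reading off H_k = ker ∂_k / im ∂_{k+1}:

  H_1: rank ker ∂_1 − rank ∂_2 = (24 − 7) − 15 = 2, and the invariant factors of ∂_2 are all 1, so H_1 = Z^2.

(K is a triangulation of the torus T^2.)

H_1 ≅ Z^2.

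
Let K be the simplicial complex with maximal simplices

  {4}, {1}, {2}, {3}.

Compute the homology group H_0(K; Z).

K has 4 vertices.
rank ∂_0 = 0, rank ∂_1 = 0 ⇒ b_0 = 4 − 0 − 0 = 4. So H_0 = Z^4.

H_0 = Z^4.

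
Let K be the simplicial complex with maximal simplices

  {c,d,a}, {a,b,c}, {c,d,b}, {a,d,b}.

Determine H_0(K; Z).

Take the total order a < b < c < d on the vertex set. Then K (dimension 2) consists of the simplices:

  0-simplices (4): a, b, c, d
  1-simplices (6): ab, ac, ad, bc, bd, cd
  2-simplices (4): abc, abd, acd, bcd

so the chain groups are C_0 ≅ Z^4, C_1 ≅ Z^6, C_2 ≅ Z^4.

Boundary ∂_1: C_1 → C_0 is given by ∂[p,q] = [q] − [p]. For instance
  ∂ac = c − a.
The resulting 4×6 matrix has rank 3, and its Smith normal form has invariant factors (1,1,1).

The boundary map ∂_2: C_2 → C_1 acts by ∂[p,q,r] = [q,r] − [p,r] + [p,q]. For instance
  ∂abd = bd − ad + ab,
  ∂bcd = cd − bd + bc.
The 6×4 boundary matrix has rank 3 and Smith normal form diag(1,1,1).

Computing H_k = (kernel of ∂_k) / (image of ∂_{k+1}):

  H_0: rank C_0 − rank ∂_1 = 4 − 3 = 1, and the invariant factors of ∂_1 are all 1, so H_0 = Z.

H_0 = Z.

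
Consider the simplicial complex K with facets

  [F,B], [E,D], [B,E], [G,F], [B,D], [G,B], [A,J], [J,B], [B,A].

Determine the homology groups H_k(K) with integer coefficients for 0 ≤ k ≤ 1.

K has 7 vertices, 9 edges.
rank ∂_0 = 0, rank ∂_1 = 6 ⇒ b_0 = 7 − 0 − 6 = 1; all invariant factors of ∂_1 are 1 so no torsion. So H_0 ≅ Z.
rank ∂_1 = 6, rank ∂_2 = 0 ⇒ b_1 = 9 − 6 − 0 = 3. So H_1 ≅ Z^3.

H_0 ≅ Z,  H_1 ≅ Z^3.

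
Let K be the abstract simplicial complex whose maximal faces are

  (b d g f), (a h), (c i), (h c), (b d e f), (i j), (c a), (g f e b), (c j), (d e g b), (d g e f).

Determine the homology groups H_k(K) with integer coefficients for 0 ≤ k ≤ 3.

We work with the vertex ordering a < b < c < d < e < f < g < h < i < j. The simplices of K, each written with vertices in increasing order, are:

  0-simplices (10): a, b, c, d, e, f, g, h, i, j
  1-simplices (16): ac, ah, bd, be, bf, bg, ch, ci, cj, de, df, dg, ef, eg, fg, ij
  2-simplices (10): bde, bdf, bdg, bef, beg, bfg, def, deg, dfg, efg
  3-simplices (5): bdef, bdeg, bdfg, befg, defg

so the chain groups are C_0 ≅ Z^10, C_1 ≅ Z^16, C_2 ≅ Z^10, C_3 ≅ Z^5.

∂_1: C_1 → C_0 maps an edge to its endpoints' difference, ∂[p,q] = q − p. For instance
  ∂df = f − d.
This gives a 10×16 integer matrix of rank 8; reducing to Smith normal form yields diagonal entries (1,1,1,1,1,1,1,1).

Boundary ∂_2: C_2 → C_1 maps a triangle to the signed sum of its edges. For instance
  ∂deg = eg − dg + de,
  ∂bfg = fg − bg + bf.
The resulting 16×10 matrix has rank 6, and its Smith normal form has invariant factors (1,1,1,1,1,1).

∂_3: C_3 → C_2 sends each 3-simplex σ to the alternating sum Σ_i (−1)^i (σ with its i-th vertex removed). For instance
  ∂bdfg = dfg − bfg + bdg − bdf,
  ∂defg = efg − dfg + deg − def.
This gives a 10×5 integer matrix of rank 4; reducing to Smith normal form yields diagonal entries (1,1,1,1).

Reading off H_k = ker ∂_k / im ∂_{k+1}:

  H_0: rank C_0 − rank ∂_1 = 10 − 8 = 2, and the invariant factors of ∂_1 are all 1, so H_0 ≅ Z^2.
  H_1: rank ker ∂_1 − rank ∂_2 = (16 − 8) − 6 = 2, and the invariant factors of ∂_2 are all 1, so H_1 ≅ Z^2.
  H_2: rank ker ∂_2 − rank ∂_3 = (10 − 6) − 4 = 0, and the invariant factors of ∂_3 are all 1, so H_2 ≅ 0.
  H_3: rank ker ∂_3 − rank ∂_4 = (5 − 4) − 0 = 1, and there is no ∂_4, so H_3 ≅ Z.

(K is a triangulation of the disjoint union of a wedge of 2 circles and the 3-sphere S^3.)

H_0 ≅ Z^2,  H_1 ≅ Z^2,  H_2 = 0,  H_3 ≅ Z.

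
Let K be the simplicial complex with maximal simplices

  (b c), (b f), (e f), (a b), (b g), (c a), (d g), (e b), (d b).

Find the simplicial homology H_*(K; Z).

Take the total order a < b < c < d < e < f < g on the vertex set. Then K (dimension 1) consists of the simplices:

  0-simplices (7): a, b, c, d, e, f, g
  1-simplices (9): ab, ac, bc, bd, be, bf, bg, dg, ef

so the chain groups are C_0 ≅ Z^7, C_1 ≅ Z^9.

The boundary map ∂_1: C_1 → C_0 sends each edge [p,q] (with p < q) to q − p.
The resulting 7×9 matrix has rank 6, and its Smith normal form has invariant factors (1,1,1,1,1,1).

Reading off H_k = ker ∂_k / im ∂_{k+1}:

  H_0: rank C_0 − rank ∂_1 = 7 − 6 = 1, and the invariant factors of ∂_1 are all 1, so H_0 = Z.
  H_1: rank ker ∂_1 − rank ∂_2 = (9 − 6) − 0 = 3, and there is no ∂_2, so H_1 = Z^3.

H_0 ≅ Z,  H_1 ≅ Z^3.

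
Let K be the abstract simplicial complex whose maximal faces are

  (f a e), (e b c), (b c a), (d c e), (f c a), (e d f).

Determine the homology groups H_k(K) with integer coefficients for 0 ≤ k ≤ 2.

H_0 = Z,  H_1 = Z,  H_2 = 0.

We work with the vertex ordering a < b < c < d < e < f. The simplices of K, each written with vertices in increasing order, are:

  0-simplices (6): a, b, c, d, e, f
  1-simplices (12): ab, ac, ae, af, bc, be, cd, ce, cf, de, df, ef
  2-simplices (6): abc, acf, aef, bce, cde, def

so the chain groups are C_0 ≅ Z^6, C_1 ≅ Z^12, C_2 ≅ Z^6.

Boundary ∂_1: C_1 → C_0 sends each edge [p,q] (with p < q) to q − p. For instance
  ∂be = e − b.
As a 6×12 matrix over Z this has rank 5, with invariant factors (1,1,1,1,1).

∂_2: C_2 → C_1 maps a triangle to the signed sum of its edges. For instance
  ∂def = ef − df + de,
  ∂aef = ef − af + ae.
This gives a 12×6 integer matrix of rank 6; reducing to Smith normal form yields diagonal entries (1,1,1,1,1,1).

From H_k ≅ ker(∂_k) / im(∂_{k+1}) we obtain:

  H_0: rank C_0 − rank ∂_1 = 6 − 5 = 1, and the invariant factors of ∂_1 are all 1, so H_0 ≅ Z.
  H_1: rank ker ∂_1 − rank ∂_2 = (12 − 5) − 6 = 1, and the invariant factors of ∂_2 are all 1, so H_1 ≅ Z.
  H_2: rank ker ∂_2 − rank ∂_3 = (6 − 6) − 0 = 0, and there is no ∂_3, so H_2 ≅ 0.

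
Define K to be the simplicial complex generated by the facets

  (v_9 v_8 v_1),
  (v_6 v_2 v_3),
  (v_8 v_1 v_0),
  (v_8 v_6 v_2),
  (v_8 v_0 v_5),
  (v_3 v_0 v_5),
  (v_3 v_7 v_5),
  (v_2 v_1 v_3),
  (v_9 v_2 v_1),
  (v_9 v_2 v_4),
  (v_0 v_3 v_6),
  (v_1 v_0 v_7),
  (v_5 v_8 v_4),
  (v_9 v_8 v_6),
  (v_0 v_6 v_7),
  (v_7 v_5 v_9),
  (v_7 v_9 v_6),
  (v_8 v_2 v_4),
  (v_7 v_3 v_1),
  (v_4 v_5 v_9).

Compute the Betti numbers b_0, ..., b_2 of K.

b_0 = 1, b_1 = 1, b_2 = 0.

We work with the vertex ordering v_0 < v_1 < v_2 < v_3 < v_4 < v_5 < v_6 < v_7 < v_8 < v_9. The simplices of K, each written with vertices in increasing order, are:

  0-simplices (10): [v_0], [v_1], [v_2], [v_3], [v_4], [v_5], [v_6], [v_7], [v_8], [v_9]
  1-simplices (30): (30 of them)
  2-simplices (20): (20 of them)

giving chain groups C_0 ≅ Z^10, C_1 ≅ Z^30, C_2 ≅ Z^20.

Boundary ∂_1: C_1 → C_0 is given by ∂[p,q] = [q] − [p].
This gives a 10×30 integer matrix of rank 9; reducing to Smith normal form yields diagonal entries (1,1,1,1,1,1,1,1,1).

Boundary ∂_2: C_2 → C_1 maps a triangle to the signed sum of its edges. For instance
  ∂[v_4,v_5,v_8] = [v_5,v_8] − [v_4,v_8] + [v_4,v_5],
  ∂[v_1,v_2,v_3] = [v_2,v_3] − [v_1,v_3] + [v_1,v_2].
As a 30×20 matrix over Z this has rank 20, with invariant factors (1,1,1,1,1,1,1,1,1,1,1,1,1,1,1,1,1,1,1,2).

Now H_k = ker ∂_k / im ∂_{k+1}, so:

  H_0: rank C_0 − rank ∂_1 = 10 − 9 = 1, and the invariant factors of ∂_1 are all 1, so H_0 ≅ Z.
  H_1: rank ker ∂_1 − rank ∂_2 = (30 − 9) − 20 = 1, and ∂_2 has invariant factor 2 > 1, so H_1 ≅ Z ⊕ Z_2.
  H_2: rank ker ∂_2 − rank ∂_3 = (20 − 20) − 0 = 0, and there is no ∂_3, so H_2 ≅ 0.

As a check, the Euler characteristic is 10 − 30 + 20 = 0, which agrees with 1 − 1 + 0 = 0.

Hence the Betti numbers are b_0 = 1, b_1 = 1, b_2 = 0.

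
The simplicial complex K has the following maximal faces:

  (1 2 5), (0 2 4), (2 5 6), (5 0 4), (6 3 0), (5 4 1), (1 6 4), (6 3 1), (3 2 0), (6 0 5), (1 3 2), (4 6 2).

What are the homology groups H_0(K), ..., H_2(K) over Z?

H_0 ≅ Z,  H_1 ≅ Z/2,  H_2 = 0.

K has 7 vertices, 18 edges, 12 triangles.
rank ∂_0 = 0, rank ∂_1 = 6 ⇒ b_0 = 7 − 0 − 6 = 1; all invariant factors of ∂_1 are 1 so no torsion. So H_0 ≅ Z.
rank ∂_1 = 6, rank ∂_2 = 12 ⇒ b_1 = 18 − 6 − 12 = 0; ∂_2 has invariant factor(s) [2] giving torsion. So H_1 ≅ Z/2.
rank ∂_2 = 12, rank ∂_3 = 0 ⇒ b_2 = 12 − 12 − 0 = 0. So H_2 ≅ 0.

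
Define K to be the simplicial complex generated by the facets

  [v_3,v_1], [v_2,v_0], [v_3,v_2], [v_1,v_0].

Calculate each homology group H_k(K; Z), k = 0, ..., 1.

H_0 ≅ Z,  H_1 ≅ Z.

Order the vertices as v_0 < v_1 < v_2 < v_3. Listing each simplex with vertices in this order, K has dimension 1 with simplices:

  0-simplices (4): [v_0], [v_1], [v_2], [v_3]
  1-simplices (4): [v_0,v_1], [v_0,v_2], [v_1,v_3], [v_2,v_3]

Hence C_0 ≅ Z^4, C_1 ≅ Z^4.

The boundary map ∂_1: C_1 → C_0 is given by ∂[p,q] = [q] − [p]. For instance
  ∂[v_2,v_3] = [v_3] − [v_2].
As a 4×4 matrix over Z this has rank 3, with invariant factors (1,1,1).

Reading off H_k = ker ∂_k / im ∂_{k+1}:

  H_0: rank C_0 − rank ∂_1 = 4 − 3 = 1, and the invariant factors of ∂_1 are all 1, so H_0 ≅ Z.
  H_1: rank ker ∂_1 − rank ∂_2 = (4 − 3) − 0 = 1, and there is no ∂_2, so H_1 ≅ Z.

As a check, the Euler characteristic is 4 − 4 = 0, which agrees with 1 − 1 = 0.
(K is a triangulation of the circle S^1.)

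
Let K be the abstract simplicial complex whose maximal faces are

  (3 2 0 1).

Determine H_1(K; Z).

H_1 ≅ 0.

K has 4 vertices, 6 edges, 4 triangles, 1 3-simplex.
rank ∂_1 = 3, rank ∂_2 = 3 ⇒ b_1 = 6 − 3 − 3 = 0; all invariant factors of ∂_2 are 1 so no torsion. So H_1 ≅ 0.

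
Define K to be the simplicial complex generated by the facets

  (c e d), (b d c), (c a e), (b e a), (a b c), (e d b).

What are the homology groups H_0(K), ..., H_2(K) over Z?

We work with the vertex ordering a < b < c < d < e. The simplices of K, each written with vertices in increasing order, are:

  0-simplices (5): a, b, c, d, e
  1-simplices (9): ab, ac, ae, bc, bd, be, cd, ce, de
  2-simplices (6): abc, abe, ace, bcd, bde, cde

giving chain groups C_0 ≅ Z^5, C_1 ≅ Z^9, C_2 ≅ Z^6.

The boundary map ∂_1: C_1 → C_0 maps an edge to its endpoints' difference, ∂[p,q] = q − p. For instance
  ∂bd = d − b.
The resulting 5×9 matrix has rank 4, and its Smith normal form has invariant factors (1,1,1,1).

Boundary ∂_2: C_2 → C_1 acts by ∂[p,q,r] = [q,r] − [p,r] + [p,q]. For instance
  ∂ace = ce − ae + ac,
  ∂bcd = cd − bd + bc.
As a 9×6 matrix over Z this has rank 5, with invariant factors (1,1,1,1,1).

From H_k ≅ ker(∂_k) / im(∂_{k+1}) we obtain:

  H_0: rank C_0 − rank ∂_1 = 5 − 4 = 1, and the invariant factors of ∂_1 are all 1, so H_0 = Z.
  H_1: rank ker ∂_1 − rank ∂_2 = (9 − 4) − 5 = 0, and the invariant factors of ∂_2 are all 1, so H_1 = 0.
  H_2: rank ker ∂_2 − rank ∂_3 = (6 − 5) − 0 = 1, and there is no ∂_3, so H_2 = Z.

(K is a triangulation of the 2-sphere S^2.)

H_0 ≅ Z,  H_1 = 0,  H_2 ≅ Z.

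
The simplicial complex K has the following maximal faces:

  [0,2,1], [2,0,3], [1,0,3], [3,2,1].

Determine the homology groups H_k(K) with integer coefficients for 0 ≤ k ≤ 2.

We work with the vertex ordering 0 < 1 < 2 < 3. The simplices of K, each written with vertices in increasing order, are:

  0-simplices (4): [0], [1], [2], [3]
  1-simplices (6): [0,1], [0,2], [0,3], [1,2], [1,3], [2,3]
  2-simplices (4): [0,1,2], [0,1,3], [0,2,3], [1,2,3]

giving chain groups C_0 ≅ Z^4, C_1 ≅ Z^6, C_2 ≅ Z^4.

The boundary map ∂_1: C_1 → C_0 sends each edge [p,q] (with p < q) to q − p.
The resulting 4×6 matrix has rank 3, and its Smith normal form has invariant factors (1,1,1).

The boundary map ∂_2: C_2 → C_1 sends each 2-simplex [p,q,r] to [q,r] − [p,r] + [p,q]. For instance
  ∂[0,1,3] = [1,3] − [0,3] + [0,1],
  ∂[0,2,3] = [2,3] − [0,3] + [0,2].
The resulting 6×4 matrix has rank 3, and its Smith normal form has invariant factors (1,1,1).

Now H_k = ker ∂_k / im ∂_{k+1}, so:

  H_0: rank C_0 − rank ∂_1 = 4 − 3 = 1, and the invariant factors of ∂_1 are all 1, so H_0 = Z.
  H_1: rank ker ∂_1 − rank ∂_2 = (6 − 3) − 3 = 0, and the invariant factors of ∂_2 are all 1, so H_1 = 0.
  H_2: rank ker ∂_2 − rank ∂_3 = (4 − 3) − 0 = 1, and there is no ∂_3, so H_2 = Z.

H_0 = Z,  H_1 = 0,  H_2 = Z.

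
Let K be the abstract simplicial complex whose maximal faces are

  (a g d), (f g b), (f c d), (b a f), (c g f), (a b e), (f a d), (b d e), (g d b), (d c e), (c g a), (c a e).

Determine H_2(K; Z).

H_2 = 0.

K has 7 vertices, 18 edges, 12 triangles.
rank ∂_2 = 12, rank ∂_3 = 0 ⇒ b_2 = 12 − 12 − 0 = 0. So H_2 ≅ 0.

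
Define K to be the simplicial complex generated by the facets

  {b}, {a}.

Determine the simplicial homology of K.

Fix the vertex order a < b and write every simplex with vertices in increasing order. Then dim K = 0 and the simplices of K are:

  0-simplices (2): a, b

so the chain groups are C_0 ≅ Z^2.

Now H_k = ker ∂_k / im ∂_{k+1}, so:

  H_0: rank C_0 − rank ∂_1 = 2 − 0 = 2, and there is no ∂_1, so H_0 = Z^2.

(K is a triangulation of a set of 2 points.)

H_0 = Z^2.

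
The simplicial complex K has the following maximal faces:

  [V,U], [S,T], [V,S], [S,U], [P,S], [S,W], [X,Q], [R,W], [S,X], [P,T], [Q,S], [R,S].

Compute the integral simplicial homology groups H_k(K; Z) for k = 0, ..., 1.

We work with the vertex ordering P < Q < R < S < T < U < V < W < X. The simplices of K, each written with vertices in increasing order, are:

  0-simplices (9): P, Q, R, S, T, U, V, W, X
  1-simplices (12): PS, PT, QS, QX, RS, RW, ST, SU, SV, SW, SX, UV

so the chain groups are C_0 ≅ Z^9, C_1 ≅ Z^12.

∂_1: C_1 → C_0 maps an edge to its endpoints' difference, ∂[p,q] = q − p.
The resulting 9×12 matrix has rank 8, and its Smith normal form has invariant factors (1,1,1,1,1,1,1,1).

Computing H_k = (kernel of ∂_k) / (image of ∂_{k+1}):

  H_0: rank C_0 − rank ∂_1 = 9 − 8 = 1, and the invariant factors of ∂_1 are all 1, so H_0 ≅ Z.
  H_1: rank ker ∂_1 − rank ∂_2 = (12 − 8) − 0 = 4, and there is no ∂_2, so H_1 ≅ Z^4.

H_0 = Z,  H_1 = Z^4.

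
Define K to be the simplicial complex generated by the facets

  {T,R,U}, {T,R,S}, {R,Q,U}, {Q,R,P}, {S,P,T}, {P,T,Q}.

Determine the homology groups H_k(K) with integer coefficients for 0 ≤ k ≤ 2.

Order the vertices as P < Q < R < S < T < U. Listing each simplex with vertices in this order, K has dimension 2 with simplices:

  0-simplices (6): P, Q, R, S, T, U
  1-simplices (12): PQ, PR, PS, PT, QR, QT, QU, RS, RT, RU, ST, TU
  2-simplices (6): PQR, PQT, PST, QRU, RST, RTU

giving chain groups C_0 ≅ Z^6, C_1 ≅ Z^12, C_2 ≅ Z^6.

∂_1: C_1 → C_0 maps an edge to its endpoints' difference, ∂[p,q] = q − p. For instance
  ∂QR = R − Q.
The resulting 6×12 matrix has rank 5, and its Smith normal form has invariant factors (1,1,1,1,1).

The boundary map ∂_2: C_2 → C_1 sends each 2-simplex [p,q,r] to [q,r] − [p,r] + [p,q]. For instance
  ∂RST = ST − RT + RS,
  ∂PST = ST − PT + PS.
The resulting 12×6 matrix has rank 6, and its Smith normal form has invariant factors (1,1,1,1,1,1).

Now H_k = ker ∂_k / im ∂_{k+1}, so:

  H_0: rank C_0 − rank ∂_1 = 6 − 5 = 1, and the invariant factors of ∂_1 are all 1, so H_0 ≅ Z.
  H_1: rank ker ∂_1 − rank ∂_2 = (12 − 5) − 6 = 1, and the invariant factors of ∂_2 are all 1, so H_1 ≅ Z.
  H_2: rank ker ∂_2 − rank ∂_3 = (6 − 6) − 0 = 0, and there is no ∂_3, so H_2 ≅ 0.

H_0 ≅ Z,  H_1 ≅ Z,  H_2 = 0.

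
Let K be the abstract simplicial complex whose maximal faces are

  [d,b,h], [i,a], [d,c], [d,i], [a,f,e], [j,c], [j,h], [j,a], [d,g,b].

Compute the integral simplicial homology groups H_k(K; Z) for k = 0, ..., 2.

H_0 = Z,  H_1 = Z^2,  H_2 = 0.

We work with the vertex ordering a < b < c < d < e < f < g < h < i < j. The simplices of K, each written with vertices in increasing order, are:

  0-simplices (10): a, b, c, d, e, f, g, h, i, j
  1-simplices (14): ae, af, ai, aj, bd, bg, bh, cd, cj, dg, dh, di, ef, hj
  2-simplices (3): aef, bdg, bdh

giving chain groups C_0 ≅ Z^10, C_1 ≅ Z^14, C_2 ≅ Z^3.

Boundary ∂_1: C_1 → C_0 is given by ∂[p,q] = [q] − [p]. For instance
  ∂cj = j − c.
The 10×14 boundary matrix has rank 9 and Smith normal form diag(1,1,1,1,1,1,1,1,1).

The boundary map ∂_2: C_2 → C_1 acts by ∂[p,q,r] = [q,r] − [p,r] + [p,q]. For instance
  ∂aef = ef − af + ae,
  ∂bdg = dg − bg + bd.
This gives a 14×3 integer matrix of rank 3; reducing to Smith normal form yields diagonal entries (1,1,1).

From H_k ≅ ker(∂_k) / im(∂_{k+1}) we obtain:

  H_0: rank C_0 − rank ∂_1 = 10 − 9 = 1, and the invariant factors of ∂_1 are all 1, so H_0 ≅ Z.
  H_1: rank ker ∂_1 − rank ∂_2 = (14 − 9) − 3 = 2, and the invariant factors of ∂_2 are all 1, so H_1 ≅ Z^2.
  H_2: rank ker ∂_2 − rank ∂_3 = (3 − 3) − 0 = 0, and there is no ∂_3, so H_2 ≅ 0.

As a check, the Euler characteristic is 10 − 14 + 3 = -1, which agrees with 1 − 2 + 0 = -1.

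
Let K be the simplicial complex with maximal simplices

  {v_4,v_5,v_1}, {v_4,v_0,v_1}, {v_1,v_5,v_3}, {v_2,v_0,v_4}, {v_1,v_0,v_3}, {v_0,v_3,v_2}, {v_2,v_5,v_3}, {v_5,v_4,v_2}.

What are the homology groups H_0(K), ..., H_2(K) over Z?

Order the vertices as v_0 < v_1 < v_2 < v_3 < v_4 < v_5. Listing each simplex with vertices in this order, K has dimension 2 with simplices:

  0-simplices (6): [v_0], [v_1], [v_2], [v_3], [v_4], [v_5]
  1-simplices (12): [v_0,v_1], [v_0,v_2], [v_0,v_3], [v_0,v_4], [v_1,v_3], [v_1,v_4], [v_1,v_5], [v_2,v_3], [v_2,v_4], [v_2,v_5], [v_3,v_5], [v_4,v_5]
  2-simplices (8): [v_0,v_1,v_3], [v_0,v_1,v_4], [v_0,v_2,v_3], [v_0,v_2,v_4], [v_1,v_3,v_5], [v_1,v_4,v_5], [v_2,v_3,v_5], [v_2,v_4,v_5]

giving chain groups C_0 ≅ Z^6, C_1 ≅ Z^12, C_2 ≅ Z^8.

∂_1: C_1 → C_0 maps an edge to its endpoints' difference, ∂[p,q] = q − p. For instance
  ∂[v_0,v_3] = [v_3] − [v_0].
This gives a 6×12 integer matrix of rank 5; reducing to Smith normal form yields diagonal entries (1,1,1,1,1).

The boundary map ∂_2: C_2 → C_1 sends each 2-simplex [p,q,r] to [q,r] − [p,r] + [p,q]. For instance
  ∂[v_1,v_3,v_5] = [v_3,v_5] − [v_1,v_5] + [v_1,v_3],
  ∂[v_1,v_4,v_5] = [v_4,v_5] − [v_1,v_5] + [v_1,v_4].
The resulting 12×8 matrix has rank 7, and its Smith normal form has invariant factors (1,1,1,1,1,1,1).

Reading off H_k = ker ∂_k / im ∂_{k+1}:

  H_0: rank C_0 − rank ∂_1 = 6 − 5 = 1, and the invariant factors of ∂_1 are all 1, so H_0 = Z.
  H_1: rank ker ∂_1 − rank ∂_2 = (12 − 5) − 7 = 0, and the invariant factors of ∂_2 are all 1, so H_1 = 0.
  H_2: rank ker ∂_2 − rank ∂_3 = (8 − 7) − 0 = 1, and there is no ∂_3, so H_2 = Z.

As a check, the Euler characteristic is 6 − 12 + 8 = 2, which agrees with 1 − 0 + 1 = 2.
(K is a triangulation of the 2-sphere S^2.)

H_0 ≅ Z,  H_1 = 0,  H_2 ≅ Z.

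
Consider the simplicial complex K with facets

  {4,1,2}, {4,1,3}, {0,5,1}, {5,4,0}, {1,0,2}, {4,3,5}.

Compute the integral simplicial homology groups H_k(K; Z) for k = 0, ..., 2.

H_0 ≅ Z,  H_1 ≅ Z,  H_2 = 0.

Take the total order 0 < 1 < 2 < 3 < 4 < 5 on the vertex set. Then K (dimension 2) consists of the simplices:

  0-simplices (6): [0], [1], [2], [3], [4], [5]
  1-simplices (12): [0,1], [0,2], [0,4], [0,5], [1,2], [1,3], [1,4], [1,5], [2,4], [3,4], [3,5], [4,5]
  2-simplices (6): [0,1,2], [0,1,5], [0,4,5], [1,2,4], [1,3,4], [3,4,5]

so the chain groups are C_0 ≅ Z^6, C_1 ≅ Z^12, C_2 ≅ Z^6.

∂_1: C_1 → C_0 is given by ∂[p,q] = [q] − [p]. For instance
  ∂[3,5] = [5] − [3].
The 6×12 boundary matrix has rank 5 and Smith normal form diag(1,1,1,1,1).

∂_2: C_2 → C_1 sends each 2-simplex [p,q,r] to [q,r] − [p,r] + [p,q]. For instance
  ∂[3,4,5] = [4,5] − [3,5] + [3,4],
  ∂[0,1,5] = [1,5] − [0,5] + [0,1].
This gives a 12×6 integer matrix of rank 6; reducing to Smith normal form yields diagonal entries (1,1,1,1,1,1).

Reading off H_k = ker ∂_k / im ∂_{k+1}:

  H_0: rank C_0 − rank ∂_1 = 6 − 5 = 1, and the invariant factors of ∂_1 are all 1, so H_0 = Z.
  H_1: rank ker ∂_1 − rank ∂_2 = (12 − 5) − 6 = 1, and the invariant factors of ∂_2 are all 1, so H_1 = Z.
  H_2: rank ker ∂_2 − rank ∂_3 = (6 − 6) − 0 = 0, and there is no ∂_3, so H_2 = 0.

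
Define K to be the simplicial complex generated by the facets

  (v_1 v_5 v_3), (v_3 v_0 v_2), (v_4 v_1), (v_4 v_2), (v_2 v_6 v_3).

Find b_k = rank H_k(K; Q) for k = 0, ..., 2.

b_0 = 1, b_1 = 1, b_2 = 0.

K has 7 vertices, 10 edges, 3 triangles.
rank ∂_0 = 0, rank ∂_1 = 6 ⇒ b_0 = 7 − 0 − 6 = 1; all invariant factors of ∂_1 are 1 so no torsion. So H_0 = Z.
rank ∂_1 = 6, rank ∂_2 = 3 ⇒ b_1 = 10 − 6 − 3 = 1; all invariant factors of ∂_2 are 1 so no torsion. So H_1 = Z.
rank ∂_2 = 3, rank ∂_3 = 0 ⇒ b_2 = 3 − 3 − 0 = 0. So H_2 = 0.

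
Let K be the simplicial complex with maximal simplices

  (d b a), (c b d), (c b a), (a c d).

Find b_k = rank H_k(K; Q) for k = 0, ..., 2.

K has 4 vertices, 6 edges, 4 triangles.
rank ∂_0 = 0, rank ∂_1 = 3 ⇒ b_0 = 4 − 0 − 3 = 1; all invariant factors of ∂_1 are 1 so no torsion. So H_0 ≅ Z.
rank ∂_1 = 3, rank ∂_2 = 3 ⇒ b_1 = 6 − 3 − 3 = 0; all invariant factors of ∂_2 are 1 so no torsion. So H_1 ≅ 0.
rank ∂_2 = 3, rank ∂_3 = 0 ⇒ b_2 = 4 − 3 − 0 = 1. So H_2 ≅ Z.

b_0 = 1, b_1 = 0, b_2 = 1.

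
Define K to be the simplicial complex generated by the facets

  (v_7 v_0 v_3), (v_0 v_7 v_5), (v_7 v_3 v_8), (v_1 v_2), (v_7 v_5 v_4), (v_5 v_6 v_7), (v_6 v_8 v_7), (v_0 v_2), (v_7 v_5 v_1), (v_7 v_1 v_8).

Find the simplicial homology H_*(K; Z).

We work with the vertex ordering v_0 < v_1 < v_2 < v_3 < v_4 < v_5 < v_6 < v_7 < v_8. The simplices of K, each written with vertices in increasing order, are:

  0-simplices (9): [v_0], [v_1], [v_2], [v_3], [v_4], [v_5], [v_6], [v_7], [v_8]
  1-simplices (17): (17 of them)
  2-simplices (8): [v_0,v_3,v_7], [v_0,v_5,v_7], [v_1,v_5,v_7], [v_1,v_7,v_8], [v_3,v_7,v_8], [v_4,v_5,v_7], [v_5,v_6,v_7], [v_6,v_7,v_8]

so the chain groups are C_0 ≅ Z^9, C_1 ≅ Z^17, C_2 ≅ Z^8.

Boundary ∂_1: C_1 → C_0 maps an edge to its endpoints' difference, ∂[p,q] = q − p. For instance
  ∂[v_0,v_2] = [v_2] − [v_0].
As a 9×17 matrix over Z this has rank 8, with invariant factors (1,1,1,1,1,1,1,1).

Boundary ∂_2: C_2 → C_1 sends each 2-simplex [p,q,r] to [q,r] − [p,r] + [p,q]. For instance
  ∂[v_0,v_5,v_7] = [v_5,v_7] − [v_0,v_7] + [v_0,v_5],
  ∂[v_5,v_6,v_7] = [v_6,v_7] − [v_5,v_7] + [v_5,v_6].
The 17×8 boundary matrix has rank 8 and Smith normal form diag(1,1,1,1,1,1,1,1).

Reading off H_k = ker ∂_k / im ∂_{k+1}:

  H_0: rank C_0 − rank ∂_1 = 9 − 8 = 1, and the invariant factors of ∂_1 are all 1, so H_0 ≅ Z.
  H_1: rank ker ∂_1 − rank ∂_2 = (17 − 8) − 8 = 1, and the invariant factors of ∂_2 are all 1, so H_1 ≅ Z.
  H_2: rank ker ∂_2 − rank ∂_3 = (8 − 8) − 0 = 0, and there is no ∂_3, so H_2 ≅ 0.

H_0 ≅ Z,  H_1 ≅ Z,  H_2 = 0.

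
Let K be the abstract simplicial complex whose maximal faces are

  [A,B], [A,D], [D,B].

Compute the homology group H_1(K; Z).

H_1 = Z.

Fix the vertex order A < B < D and write every simplex with vertices in increasing order. Then dim K = 1 and the simplices of K are:

  0-simplices (3): A, B, D
  1-simplices (3): AB, AD, BD

Hence C_0 ≅ Z^3, C_1 ≅ Z^3.

The boundary map ∂_1: C_1 → C_0 sends each edge [p,q] (with p < q) to q − p. For instance
  ∂AD = D − A.
This gives a 3×3 integer matrix of rank 2; reducing to Smith normal form yields diagonal entries (1,1).

Computing H_k = (kernel of ∂_k) / (image of ∂_{k+1}):

  H_1: rank ker ∂_1 − rank ∂_2 = (3 − 2) − 0 = 1, and there is no ∂_2, so H_1 = Z.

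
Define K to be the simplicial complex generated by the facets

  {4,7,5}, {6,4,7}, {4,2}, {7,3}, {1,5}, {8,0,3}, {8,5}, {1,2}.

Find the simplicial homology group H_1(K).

H_1 ≅ Z^2.

Take the total order 0 < 1 < 2 < 3 < 4 < 5 < 6 < 7 < 8 on the vertex set. Then K (dimension 2) consists of the simplices:

  0-simplices (9): [0], [1], [2], [3], [4], [5], [6], [7], [8]
  1-simplices (13): [0,3], [0,8], [1,2], [1,5], [2,4], [3,7], [3,8], [4,5], [4,6], [4,7], [5,7], [5,8], [6,7]
  2-simplices (3): [0,3,8], [4,5,7], [4,6,7]

so the chain groups are C_0 ≅ Z^9, C_1 ≅ Z^13, C_2 ≅ Z^3.

Boundary ∂_1: C_1 → C_0 maps an edge to its endpoints' difference, ∂[p,q] = q − p. For instance
  ∂[4,5] = [5] − [4].
The resulting 9×13 matrix has rank 8, and its Smith normal form has invariant factors (1,1,1,1,1,1,1,1).

∂_2: C_2 → C_1 acts by ∂[p,q,r] = [q,r] − [p,r] + [p,q]. For instance
  ∂[4,6,7] = [6,7] − [4,7] + [4,6],
  ∂[0,3,8] = [3,8] − [0,8] + [0,3].
This gives a 13×3 integer matrix of rank 3; reducing to Smith normal form yields diagonal entries (1,1,1).

From H_k ≅ ker(∂_k) / im(∂_{k+1}) we obtain:

  H_1: rank ker ∂_1 − rank ∂_2 = (13 − 8) − 3 = 2, and the invariant factors of ∂_2 are all 1, so H_1 = Z^2.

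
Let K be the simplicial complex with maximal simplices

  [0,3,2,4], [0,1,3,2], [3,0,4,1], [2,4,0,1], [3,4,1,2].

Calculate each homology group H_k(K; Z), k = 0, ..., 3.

H_0 = Z,  H_1 = 0,  H_2 = 0,  H_3 = Z.

Fix the vertex order 0 < 1 < 2 < 3 < 4 and write every simplex with vertices in increasing order. Then dim K = 3 and the simplices of K are:

  0-simplices (5): [0], [1], [2], [3], [4]
  1-simplices (10): [0,1], [0,2], [0,3], [0,4], [1,2], [1,3], [1,4], [2,3], [2,4], [3,4]
  2-simplices (10): [0,1,2], [0,1,3], [0,1,4], [0,2,3], [0,2,4], [0,3,4], [1,2,3], [1,2,4], [1,3,4], [2,3,4]
  3-simplices (5): [0,1,2,3], [0,1,2,4], [0,1,3,4], [0,2,3,4], [1,2,3,4]

giving chain groups C_0 ≅ Z^5, C_1 ≅ Z^10, C_2 ≅ Z^10, C_3 ≅ Z^5.

∂_1: C_1 → C_0 sends each edge [p,q] (with p < q) to q − p. For instance
  ∂[0,1] = [1] − [0].
This gives a 5×10 integer matrix of rank 4; reducing to Smith normal form yields diagonal entries (1,1,1,1).

The boundary map ∂_2: C_2 → C_1 sends each 2-simplex [p,q,r] to [q,r] − [p,r] + [p,q]. For instance
  ∂[0,1,3] = [1,3] − [0,3] + [0,1],
  ∂[0,1,2] = [1,2] − [0,2] + [0,1].
This gives a 10×10 integer matrix of rank 6; reducing to Smith normal form yields diagonal entries (1,1,1,1,1,1).

The boundary map ∂_3: C_3 → C_2 sends each 3-simplex σ to the alternating sum Σ_i (−1)^i (σ with its i-th vertex removed). For instance
  ∂[0,1,2,3] = [1,2,3] − [0,2,3] + [0,1,3] − [0,1,2],
  ∂[1,2,3,4] = [2,3,4] − [1,3,4] + [1,2,4] − [1,2,3].
As a 10×5 matrix over Z this has rank 4, with invariant factors (1,1,1,1).

Reading off H_k = ker ∂_k / im ∂_{k+1}:

  H_0: rank C_0 − rank ∂_1 = 5 − 4 = 1, and the invariant factors of ∂_1 are all 1, so H_0 = Z.
  H_1: rank ker ∂_1 − rank ∂_2 = (10 − 4) − 6 = 0, and the invariant factors of ∂_2 are all 1, so H_1 = 0.
  H_2: rank ker ∂_2 − rank ∂_3 = (10 − 6) − 4 = 0, and the invariant factors of ∂_3 are all 1, so H_2 = 0.
  H_3: rank ker ∂_3 − rank ∂_4 = (5 − 4) − 0 = 1, and there is no ∂_4, so H_3 = Z.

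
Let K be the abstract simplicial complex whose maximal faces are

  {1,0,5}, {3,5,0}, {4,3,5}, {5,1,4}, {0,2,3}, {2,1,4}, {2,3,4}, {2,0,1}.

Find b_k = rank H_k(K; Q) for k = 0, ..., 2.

b_0 = 1, b_1 = 0, b_2 = 1.

Fix the vertex order 0 < 1 < 2 < 3 < 4 < 5 and write every simplex with vertices in increasing order. Then dim K = 2 and the simplices of K are:

  0-simplices (6): [0], [1], [2], [3], [4], [5]
  1-simplices (12): [0,1], [0,2], [0,3], [0,5], [1,2], [1,4], [1,5], [2,3], [2,4], [3,4], [3,5], [4,5]
  2-simplices (8): [0,1,2], [0,1,5], [0,2,3], [0,3,5], [1,2,4], [1,4,5], [2,3,4], [3,4,5]

so the chain groups are C_0 ≅ Z^6, C_1 ≅ Z^12, C_2 ≅ Z^8.

The boundary map ∂_1: C_1 → C_0 is given by ∂[p,q] = [q] − [p]. For instance
  ∂[1,2] = [2] − [1].
As a 6×12 matrix over Z this has rank 5, with invariant factors (1,1,1,1,1).

Boundary ∂_2: C_2 → C_1 maps a triangle to the signed sum of its edges. For instance
  ∂[0,1,2] = [1,2] − [0,2] + [0,1],
  ∂[0,1,5] = [1,5] − [0,5] + [0,1].
As a 12×8 matrix over Z this has rank 7, with invariant factors (1,1,1,1,1,1,1).

Reading off H_k = ker ∂_k / im ∂_{k+1}:

  H_0: rank C_0 − rank ∂_1 = 6 − 5 = 1, and the invariant factors of ∂_1 are all 1, so H_0 ≅ Z.
  H_1: rank ker ∂_1 − rank ∂_2 = (12 − 5) − 7 = 0, and the invariant factors of ∂_2 are all 1, so H_1 ≅ 0.
  H_2: rank ker ∂_2 − rank ∂_3 = (8 − 7) − 0 = 1, and there is no ∂_3, so H_2 ≅ Z.

As a check, the Euler characteristic is 6 − 12 + 8 = 2, which agrees with 1 − 0 + 1 = 2.

Hence the Betti numbers are b_0 = 1, b_1 = 0, b_2 = 1.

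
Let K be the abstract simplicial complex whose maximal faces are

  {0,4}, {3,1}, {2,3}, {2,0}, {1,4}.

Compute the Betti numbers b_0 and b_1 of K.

b_0 = 1, b_1 = 1.

Fix the vertex order 0 < 1 < 2 < 3 < 4 and write every simplex with vertices in increasing order. Then dim K = 1 and the simplices of K are:

  0-simplices (5): [0], [1], [2], [3], [4]
  1-simplices (5): [0,2], [0,4], [1,3], [1,4], [2,3]

giving chain groups C_0 ≅ Z^5, C_1 ≅ Z^5.

∂_1: C_1 → C_0 is given by ∂[p,q] = [q] − [p].
As a 5×5 matrix over Z this has rank 4, with invariant factors (1,1,1,1).

From H_k ≅ ker(∂_k) / im(∂_{k+1}) we obtain:

  H_0: rank C_0 − rank ∂_1 = 5 − 4 = 1, and the invariant factors of ∂_1 are all 1, so H_0 = Z.
  H_1: rank ker ∂_1 − rank ∂_2 = (5 − 4) − 0 = 1, and there is no ∂_2, so H_1 = Z.

Hence the Betti numbers are b_0 = 1, b_1 = 1.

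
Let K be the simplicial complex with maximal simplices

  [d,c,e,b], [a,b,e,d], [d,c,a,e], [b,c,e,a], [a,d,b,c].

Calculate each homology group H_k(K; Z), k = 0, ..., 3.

Fix the vertex order a < b < c < d < e and write every simplex with vertices in increasing order. Then dim K = 3 and the simplices of K are:

  0-simplices (5): a, b, c, d, e
  1-simplices (10): ab, ac, ad, ae, bc, bd, be, cd, ce, de
  2-simplices (10): abc, abd, abe, acd, ace, ade, bcd, bce, bde, cde
  3-simplices (5): abcd, abce, abde, acde, bcde

so the chain groups are C_0 ≅ Z^5, C_1 ≅ Z^10, C_2 ≅ Z^10, C_3 ≅ Z^5.

∂_1: C_1 → C_0 sends each edge [p,q] (with p < q) to q − p.
As a 5×10 matrix over Z this has rank 4, with invariant factors (1,1,1,1).

∂_2: C_2 → C_1 maps a triangle to the signed sum of its edges. For instance
  ∂bcd = cd − bd + bc,
  ∂ace = ce − ae + ac.
The 10×10 boundary matrix has rank 6 and Smith normal form diag(1,1,1,1,1,1).

∂_3: C_3 → C_2 sends each 3-simplex σ to the alternating sum Σ_i (−1)^i (σ with its i-th vertex removed). For instance
  ∂acde = cde − ade + ace − acd,
  ∂bcde = cde − bde + bce − bcd.
As a 10×5 matrix over Z this has rank 4, with invariant factors (1,1,1,1).

Now H_k = ker ∂_k / im ∂_{k+1}, so:

  H_0: rank C_0 − rank ∂_1 = 5 − 4 = 1, and the invariant factors of ∂_1 are all 1, so H_0 = Z.
  H_1: rank ker ∂_1 − rank ∂_2 = (10 − 4) − 6 = 0, and the invariant factors of ∂_2 are all 1, so H_1 = 0.
  H_2: rank ker ∂_2 − rank ∂_3 = (10 − 6) − 4 = 0, and the invariant factors of ∂_3 are all 1, so H_2 = 0.
  H_3: rank ker ∂_3 − rank ∂_4 = (5 − 4) − 0 = 1, and there is no ∂_4, so H_3 = Z.

As a check, the Euler characteristic is 5 − 10 + 10 − 5 = 0, which agrees with 1 − 0 + 0 − 1 = 0.

H_0 ≅ Z,  H_1 = 0,  H_2 = 0,  H_3 ≅ Z.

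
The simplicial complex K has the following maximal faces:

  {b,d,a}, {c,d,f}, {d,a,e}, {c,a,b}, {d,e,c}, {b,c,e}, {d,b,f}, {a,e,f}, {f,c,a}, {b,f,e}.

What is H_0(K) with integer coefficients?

Order the vertices as a < b < c < d < e < f. Listing each simplex with vertices in this order, K has dimension 2 with simplices:

  0-simplices (6): a, b, c, d, e, f
  1-simplices (15): ab, ac, ad, ae, af, bc, bd, be, bf, cd, ce, cf, de, df, ef
  2-simplices (10): abc, abd, acf, ade, aef, bce, bdf, bef, cde, cdf

Hence C_0 ≅ Z^6, C_1 ≅ Z^15, C_2 ≅ Z^10.

∂_1: C_1 → C_0 maps an edge to its endpoints' difference, ∂[p,q] = q − p. For instance
  ∂bc = c − b.
The 6×15 boundary matrix has rank 5 and Smith normal form diag(1,1,1,1,1).

Boundary ∂_2: C_2 → C_1 acts by ∂[p,q,r] = [q,r] − [p,r] + [p,q]. For instance
  ∂acf = cf − af + ac,
  ∂ade = de − ae + ad.
As a 15×10 matrix over Z this has rank 10, with invariant factors (1,1,1,1,1,1,1,1,1,2).

Computing H_k = (kernel of ∂_k) / (image of ∂_{k+1}):

  H_0: rank C_0 − rank ∂_1 = 6 − 5 = 1, and the invariant factors of ∂_1 are all 1, so H_0 ≅ Z.

(K is a triangulation of the real projective plane RP^2.)

H_0 = Z.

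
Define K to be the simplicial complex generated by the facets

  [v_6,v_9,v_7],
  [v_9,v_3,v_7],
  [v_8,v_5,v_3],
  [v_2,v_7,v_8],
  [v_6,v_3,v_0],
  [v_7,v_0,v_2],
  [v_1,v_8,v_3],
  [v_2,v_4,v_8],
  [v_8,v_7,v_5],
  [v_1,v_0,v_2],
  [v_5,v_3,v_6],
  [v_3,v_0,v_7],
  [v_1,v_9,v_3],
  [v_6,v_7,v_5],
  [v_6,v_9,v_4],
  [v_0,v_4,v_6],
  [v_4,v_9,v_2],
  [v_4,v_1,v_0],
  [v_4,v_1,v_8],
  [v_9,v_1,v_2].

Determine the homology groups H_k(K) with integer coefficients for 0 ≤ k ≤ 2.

We work with the vertex ordering v_0 < v_1 < v_2 < v_3 < v_4 < v_5 < v_6 < v_7 < v_8 < v_9. The simplices of K, each written with vertices in increasing order, are:

  0-simplices (10): [v_0], [v_1], [v_2], [v_3], [v_4], [v_5], [v_6], [v_7], [v_8], [v_9]
  1-simplices (30): (30 of them)
  2-simplices (20): (20 of them)

giving chain groups C_0 ≅ Z^10, C_1 ≅ Z^30, C_2 ≅ Z^20.

Boundary ∂_1: C_1 → C_0 is given by ∂[p,q] = [q] − [p]. For instance
  ∂[v_6,v_9] = [v_9] − [v_6].
This gives a 10×30 integer matrix of rank 9; reducing to Smith normal form yields diagonal entries (1,1,1,1,1,1,1,1,1).

The boundary map ∂_2: C_2 → C_1 maps a triangle to the signed sum of its edges. For instance
  ∂[v_5,v_6,v_7] = [v_6,v_7] − [v_5,v_7] + [v_5,v_6],
  ∂[v_1,v_4,v_8] = [v_4,v_8] − [v_1,v_8] + [v_1,v_4].
This gives a 30×20 integer matrix of rank 20; reducing to Smith normal form yields diagonal entries (1,1,1,1,1,1,1,1,1,1,1,1,1,1,1,1,1,1,1,2).

Now H_k = ker ∂_k / im ∂_{k+1}, so:

  H_0: rank C_0 − rank ∂_1 = 10 − 9 = 1, and the invariant factors of ∂_1 are all 1, so H_0 ≅ Z.
  H_1: rank ker ∂_1 − rank ∂_2 = (30 − 9) − 20 = 1, and ∂_2 has invariant factor 2 > 1, so H_1 ≅ Z × Z/2.
  H_2: rank ker ∂_2 − rank ∂_3 = (20 − 20) − 0 = 0, and there is no ∂_3, so H_2 ≅ 0.

H_0 ≅ Z,  H_1 ≅ Z × Z/2,  H_2 = 0.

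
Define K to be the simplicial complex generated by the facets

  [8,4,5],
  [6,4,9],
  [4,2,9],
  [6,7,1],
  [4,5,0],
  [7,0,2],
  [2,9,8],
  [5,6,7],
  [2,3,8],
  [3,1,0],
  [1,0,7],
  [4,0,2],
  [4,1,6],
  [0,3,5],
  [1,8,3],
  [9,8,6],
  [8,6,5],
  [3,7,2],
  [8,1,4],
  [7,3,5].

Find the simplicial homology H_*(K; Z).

H_0 = Z,  H_1 = Z ⊕ Z/2,  H_2 = 0.

K has 10 vertices, 30 edges, 20 triangles.
rank ∂_0 = 0, rank ∂_1 = 9 ⇒ b_0 = 10 − 0 − 9 = 1; all invariant factors of ∂_1 are 1 so no torsion. So H_0 ≅ Z.
rank ∂_1 = 9, rank ∂_2 = 20 ⇒ b_1 = 30 − 9 − 20 = 1; ∂_2 has invariant factor(s) [2] giving torsion. So H_1 ≅ Z ⊕ Z/2.
rank ∂_2 = 20, rank ∂_3 = 0 ⇒ b_2 = 20 − 20 − 0 = 0. So H_2 ≅ 0.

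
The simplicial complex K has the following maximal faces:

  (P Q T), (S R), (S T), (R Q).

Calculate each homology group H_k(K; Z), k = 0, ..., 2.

We work with the vertex ordering P < Q < R < S < T. The simplices of K, each written with vertices in increasing order, are:

  0-simplices (5): P, Q, R, S, T
  1-simplices (6): PQ, PT, QR, QT, RS, ST
  2-simplices (1): PQT

giving chain groups C_0 ≅ Z^5, C_1 ≅ Z^6, C_2 ≅ Z^1.

Boundary ∂_1: C_1 → C_0 is given by ∂[p,q] = [q] − [p]. For instance
  ∂PT = T − P.
The 5×6 boundary matrix has rank 4 and Smith normal form diag(1,1,1,1).

Boundary ∂_2: C_2 → C_1 acts by ∂[p,q,r] = [q,r] − [p,r] + [p,q]. For instance
  ∂PQT = QT − PT + PQ.
As a 6×1 matrix over Z this has rank 1, with invariant factors (1).

Now H_k = ker ∂_k / im ∂_{k+1}, so:

  H_0: rank C_0 − rank ∂_1 = 5 − 4 = 1, and the invariant factors of ∂_1 are all 1, so H_0 = Z.
  H_1: rank ker ∂_1 − rank ∂_2 = (6 − 4) − 1 = 1, and the invariant factors of ∂_2 are all 1, so H_1 = Z.
  H_2: rank ker ∂_2 − rank ∂_3 = (1 − 1) − 0 = 0, and there is no ∂_3, so H_2 = 0.

As a check, the Euler characteristic is 5 − 6 + 1 = 0, which agrees with 1 − 1 + 0 = 0.

H_0 ≅ Z,  H_1 ≅ Z,  H_2 = 0.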